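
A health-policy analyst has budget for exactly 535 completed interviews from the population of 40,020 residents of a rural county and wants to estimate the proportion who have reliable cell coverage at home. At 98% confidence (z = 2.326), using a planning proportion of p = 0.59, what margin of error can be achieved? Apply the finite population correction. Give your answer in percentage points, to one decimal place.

4.9

Finite-population factor: (N−n)/(N−1) = (40020−535)/(40020−1) = 0.9867.
SE(p̂) = √[p(1−p)/n · (N−n)/(N−1)] = √[0.2419/535 × 0.9867] = 0.02112.
E = z × SE = 2.326 × 0.02112 = 0.04913 ≈ 4.9 percentage points.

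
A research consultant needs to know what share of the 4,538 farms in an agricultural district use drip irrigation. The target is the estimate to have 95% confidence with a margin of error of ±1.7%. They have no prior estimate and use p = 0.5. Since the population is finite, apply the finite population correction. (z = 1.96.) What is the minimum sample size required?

1919

Unadjusted: n₀ = 1.96² × 0.50 × 0.50 / 0.017² ≈ 3323.18, so n₀ = 3324.
Finite population correction with N = 4,538: n = n₀ / (1 + (n₀−1)/N) = 3324 / (1 + 3323/4538) = 3324 / 1.7323 ≈ 1918.88.
Rounding up, n = 1919.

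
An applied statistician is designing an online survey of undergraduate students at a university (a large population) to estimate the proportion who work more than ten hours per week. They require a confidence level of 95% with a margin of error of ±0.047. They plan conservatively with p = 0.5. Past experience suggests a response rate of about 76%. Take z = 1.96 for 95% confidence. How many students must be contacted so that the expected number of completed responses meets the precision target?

Completed interviews needed: n₀ = 1.96² × 0.2500 / 0.047² ≈ 434.77 → 435.
At a 76% response rate, contacts needed = 435 / 0.76 ≈ 572.37 → 573.

573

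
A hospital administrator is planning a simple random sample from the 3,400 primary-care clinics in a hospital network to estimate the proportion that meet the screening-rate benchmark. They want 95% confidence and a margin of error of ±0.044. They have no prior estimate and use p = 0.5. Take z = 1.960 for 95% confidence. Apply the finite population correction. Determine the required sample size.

Unadjusted: n₀ = 1.960² × 0.50 × 0.50 / 0.044² ≈ 496.07, so n₀ = 497.
Finite population correction with N = 3,400: n = n₀ / (1 + (n₀−1)/N) = 497 / (1 + 496/3400) = 497 / 1.1459 ≈ 433.73.
Rounding up, n = 434.

434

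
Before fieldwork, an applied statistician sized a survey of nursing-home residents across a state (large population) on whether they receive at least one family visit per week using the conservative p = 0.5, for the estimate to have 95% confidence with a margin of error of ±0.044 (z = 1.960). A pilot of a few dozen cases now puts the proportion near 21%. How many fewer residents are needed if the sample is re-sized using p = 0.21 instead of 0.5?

Conservative (p = 0.5): n = 1.960² × 0.25 / 0.044² ≈ 496.07 → 497.
Using p = 0.21: p(1−p) = 0.1659, so n = 1.960² × 0.1659 / 0.044² ≈ 329.19 → 330.
Reduction: 497 − 330 = 167.

167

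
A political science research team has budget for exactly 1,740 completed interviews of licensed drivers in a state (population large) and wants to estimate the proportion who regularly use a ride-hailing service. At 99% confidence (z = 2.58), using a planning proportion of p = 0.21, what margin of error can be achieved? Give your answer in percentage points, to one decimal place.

SE(p̂) = √[p(1−p)/n] = √[0.1659/1740] = 0.00976.
E = z × SE = 2.58 × 0.00976 = 0.02519, or 2.5 percentage points.

2.5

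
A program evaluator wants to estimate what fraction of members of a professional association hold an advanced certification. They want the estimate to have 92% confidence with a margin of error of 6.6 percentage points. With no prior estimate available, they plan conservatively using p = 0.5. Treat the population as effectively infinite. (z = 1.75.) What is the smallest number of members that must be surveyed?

176

With p = 0.5, p(1−p) = 0.25.
n = z²·p(1−p)/E² = 1.75² × 0.2500 / 0.066² = 3.0625 × 0.2500 / 0.004356 ≈ 175.76.
Rounding up gives n = 176.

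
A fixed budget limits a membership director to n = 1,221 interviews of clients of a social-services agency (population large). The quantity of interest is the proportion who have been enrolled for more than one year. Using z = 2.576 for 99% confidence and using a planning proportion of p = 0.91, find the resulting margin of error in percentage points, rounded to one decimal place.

2.1

SE(p̂) = √[p(1−p)/n] = √[0.0819/1221] = 0.00819.
E = z × SE = 2.576 × 0.00819 = 0.02110, or 2.1 percentage points.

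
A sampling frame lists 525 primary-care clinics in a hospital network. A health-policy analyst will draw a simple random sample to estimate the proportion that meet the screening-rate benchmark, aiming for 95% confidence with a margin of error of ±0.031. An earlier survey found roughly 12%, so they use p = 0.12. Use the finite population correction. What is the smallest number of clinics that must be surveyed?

For 95% confidence, z = 1.960.
Unadjusted: n₀ = 1.960² × 0.12 × 0.88 / 0.031² ≈ 422.14, so n₀ = 423.
Finite population correction with N = 525: n = n₀ / (1 + (n₀−1)/N) = 423 / (1 + 422/525) = 423 / 1.8038 ≈ 234.50.
Rounding up, n = 235.

235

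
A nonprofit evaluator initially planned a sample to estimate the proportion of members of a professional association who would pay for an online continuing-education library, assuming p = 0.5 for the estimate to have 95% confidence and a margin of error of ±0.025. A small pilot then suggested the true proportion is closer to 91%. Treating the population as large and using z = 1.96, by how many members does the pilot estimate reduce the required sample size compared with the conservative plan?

1033

Conservative (p = 0.5): n = 1.96² × 0.25 / 0.025² ≈ 1536.64 → 1537.
Using p = 0.91: p(1−p) = 0.0819, so n = 1.96² × 0.0819 / 0.025² ≈ 503.40 → 504.
Reduction: 1537 − 504 = 1033.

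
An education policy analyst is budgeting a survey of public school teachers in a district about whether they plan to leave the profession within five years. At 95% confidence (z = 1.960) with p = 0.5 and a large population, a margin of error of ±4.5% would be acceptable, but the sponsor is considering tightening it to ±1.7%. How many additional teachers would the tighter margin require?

2849

At ±4.5%: n = 1.960² × 0.2500 / 0.045² ≈ 474.27 → 475.
At ±1.7%: n = 1.960² × 0.2500 / 0.017² ≈ 3323.18 → 3324.
Additional respondents: 3324 − 475 = 2849.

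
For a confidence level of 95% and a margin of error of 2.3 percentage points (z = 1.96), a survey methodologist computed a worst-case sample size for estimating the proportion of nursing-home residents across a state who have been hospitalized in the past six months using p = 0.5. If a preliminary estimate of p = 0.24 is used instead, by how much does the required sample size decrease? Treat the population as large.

Conservative (p = 0.5): n = 1.96² × 0.25 / 0.023² ≈ 1815.50 → 1816.
Using p = 0.24: p(1−p) = 0.1824, so n = 1.96² × 0.1824 / 0.023² ≈ 1324.59 → 1325.
Reduction: 1816 − 1325 = 491.

491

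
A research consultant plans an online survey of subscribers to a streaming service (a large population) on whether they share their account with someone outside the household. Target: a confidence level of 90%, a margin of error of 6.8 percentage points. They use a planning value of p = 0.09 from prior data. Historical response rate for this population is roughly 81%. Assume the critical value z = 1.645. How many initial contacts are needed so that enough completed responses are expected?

60

Completed interviews needed: n₀ = 1.645² × 0.0819 / 0.068² ≈ 47.93 → 48.
At an 81% response rate, contacts needed = 48 / 0.81 ≈ 59.26 → 60.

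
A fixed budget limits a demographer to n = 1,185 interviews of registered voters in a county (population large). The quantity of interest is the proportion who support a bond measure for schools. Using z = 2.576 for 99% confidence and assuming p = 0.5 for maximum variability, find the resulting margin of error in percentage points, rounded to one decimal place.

SE(p̂) = √[p(1−p)/n] = √[0.2500/1185] = 0.01452.
E = z × SE = 2.576 × 0.01452 = 0.03742, or 3.7 percentage points.

3.7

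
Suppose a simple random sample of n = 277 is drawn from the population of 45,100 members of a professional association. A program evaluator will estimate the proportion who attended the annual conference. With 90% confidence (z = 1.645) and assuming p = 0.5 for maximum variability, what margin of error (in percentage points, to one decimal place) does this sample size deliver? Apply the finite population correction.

Finite-population factor: (N−n)/(N−1) = (45100−277)/(45100−1) = 0.9939.
SE(p̂) = √[p(1−p)/n · (N−n)/(N−1)] = √[0.2500/277 × 0.9939] = 0.02995.
E = z × SE = 1.645 × 0.02995 = 0.04927 ≈ 4.9 percentage points.

4.9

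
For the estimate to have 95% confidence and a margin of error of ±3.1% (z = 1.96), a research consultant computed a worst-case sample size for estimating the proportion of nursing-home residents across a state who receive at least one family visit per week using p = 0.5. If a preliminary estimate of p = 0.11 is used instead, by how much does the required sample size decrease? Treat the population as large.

608

Conservative (p = 0.5): n = 1.96² × 0.25 / 0.031² ≈ 999.38 → 1000.
Using p = 0.11: p(1−p) = 0.0979, so n = 1.96² × 0.0979 / 0.031² ≈ 391.36 → 392.
Reduction: 1000 − 392 = 608.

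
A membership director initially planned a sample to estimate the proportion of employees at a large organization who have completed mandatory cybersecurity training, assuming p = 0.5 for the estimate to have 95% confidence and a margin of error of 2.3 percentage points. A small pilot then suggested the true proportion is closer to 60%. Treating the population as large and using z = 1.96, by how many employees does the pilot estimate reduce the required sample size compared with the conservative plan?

73

Conservative (p = 0.5): n = 1.96² × 0.25 / 0.023² ≈ 1815.50 → 1816.
Using p = 0.60: p(1−p) = 0.2400, so n = 1.96² × 0.2400 / 0.023² ≈ 1742.88 → 1743.
Reduction: 1816 − 1743 = 73.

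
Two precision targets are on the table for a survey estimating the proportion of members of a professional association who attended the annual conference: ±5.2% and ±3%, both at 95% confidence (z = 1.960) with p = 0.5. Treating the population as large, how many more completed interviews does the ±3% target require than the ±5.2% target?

712

At ±5.2%: n = 1.960² × 0.2500 / 0.052² ≈ 355.18 → 356.
At ±3%: n = 1.960² × 0.2500 / 0.030² ≈ 1067.11 → 1068.
Additional respondents: 1068 − 356 = 712.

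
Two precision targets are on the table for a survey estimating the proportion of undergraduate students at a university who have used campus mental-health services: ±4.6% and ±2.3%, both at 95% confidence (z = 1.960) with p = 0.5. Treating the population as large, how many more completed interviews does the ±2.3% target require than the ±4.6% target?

1362

At ±4.6%: n = 1.960² × 0.2500 / 0.046² ≈ 453.88 → 454.
At ±2.3%: n = 1.960² × 0.2500 / 0.023² ≈ 1815.50 → 1816.
Additional respondents: 1816 − 454 = 1362.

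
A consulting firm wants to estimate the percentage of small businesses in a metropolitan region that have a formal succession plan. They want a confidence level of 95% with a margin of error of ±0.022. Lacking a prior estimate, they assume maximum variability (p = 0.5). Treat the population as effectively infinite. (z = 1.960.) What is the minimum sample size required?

1985

With p = 0.5, p(1−p) = 0.25.
n = z²·p(1−p)/E² = 1.960² × 0.2500 / 0.022² = 3.8416 × 0.2500 / 0.000484 ≈ 1984.30.
Rounding up gives n = 1985.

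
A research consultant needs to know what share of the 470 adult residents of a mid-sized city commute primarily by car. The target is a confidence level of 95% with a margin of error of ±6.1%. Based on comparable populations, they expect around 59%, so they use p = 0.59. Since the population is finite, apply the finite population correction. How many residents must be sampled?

164

For 95% confidence, z = 1.960.
Unadjusted: n₀ = 1.960² × 0.59 × 0.41 / 0.061² ≈ 249.74, so n₀ = 250.
Finite population correction with N = 470: n = n₀ / (1 + (n₀−1)/N) = 250 / (1 + 249/470) = 250 / 1.5298 ≈ 163.42.
Rounding up, n = 164.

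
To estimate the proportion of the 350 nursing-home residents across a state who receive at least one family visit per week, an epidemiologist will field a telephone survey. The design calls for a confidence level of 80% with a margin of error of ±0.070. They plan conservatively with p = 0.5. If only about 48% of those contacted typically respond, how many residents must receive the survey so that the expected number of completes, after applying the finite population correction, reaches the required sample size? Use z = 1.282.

142

Completed interviews needed (unadjusted): n₀ = 1.282² × 0.2500 / 0.070² ≈ 83.85 → 84.
FPC for N = 350: n = 84 / (1 + 83/350) = 84 / 1.2371 ≈ 67.90 → 68.
At a 48% response rate, contacts needed = 68 / 0.48 ≈ 141.67 → 142.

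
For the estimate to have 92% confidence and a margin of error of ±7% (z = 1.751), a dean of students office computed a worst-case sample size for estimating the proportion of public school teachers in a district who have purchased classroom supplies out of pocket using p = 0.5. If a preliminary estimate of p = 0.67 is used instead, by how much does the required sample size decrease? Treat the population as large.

18

Conservative (p = 0.5): n = 1.751² × 0.25 / 0.070² ≈ 156.43 → 157.
Using p = 0.67: p(1−p) = 0.2211, so n = 1.751² × 0.2211 / 0.070² ≈ 138.35 → 139.
Reduction: 157 − 139 = 18.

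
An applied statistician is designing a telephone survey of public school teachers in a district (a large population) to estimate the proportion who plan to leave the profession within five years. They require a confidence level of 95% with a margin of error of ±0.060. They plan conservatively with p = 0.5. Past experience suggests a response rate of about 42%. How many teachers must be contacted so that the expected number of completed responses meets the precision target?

For 95% confidence, z = 1.960.
Completed interviews needed: n₀ = 1.960² × 0.2500 / 0.060² ≈ 266.78 → 267.
At a 42% response rate, contacts needed = 267 / 0.42 ≈ 635.71 → 636.

636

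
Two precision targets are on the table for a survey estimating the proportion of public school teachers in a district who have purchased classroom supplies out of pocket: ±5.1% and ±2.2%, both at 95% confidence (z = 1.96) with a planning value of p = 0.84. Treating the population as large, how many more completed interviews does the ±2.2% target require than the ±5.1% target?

At ±5.1%: n = 1.96² × 0.1344 / 0.051² ≈ 198.50 → 199.
At ±2.2%: n = 1.96² × 0.1344 / 0.022² ≈ 1066.76 → 1067.
Additional respondents: 1067 − 199 = 868.

868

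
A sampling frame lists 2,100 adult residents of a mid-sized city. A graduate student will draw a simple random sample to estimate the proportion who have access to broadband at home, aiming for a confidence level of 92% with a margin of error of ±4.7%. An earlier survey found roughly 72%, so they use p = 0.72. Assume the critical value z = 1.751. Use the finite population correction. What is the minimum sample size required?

248

Unadjusted: n₀ = 1.751² × 0.72 × 0.28 / 0.047² ≈ 279.81, so n₀ = 280.
Finite population correction with N = 2,100: n = n₀ / (1 + (n₀−1)/N) = 280 / (1 + 279/2100) = 280 / 1.1329 ≈ 247.16.
Rounding up, n = 248.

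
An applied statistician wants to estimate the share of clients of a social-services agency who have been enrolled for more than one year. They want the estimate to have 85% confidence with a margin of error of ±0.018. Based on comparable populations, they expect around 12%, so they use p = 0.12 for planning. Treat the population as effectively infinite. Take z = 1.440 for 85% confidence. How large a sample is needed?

676

With p = 0.12, p(1−p) = 0.1056.
n = z²·p(1−p)/E² = 1.440² × 0.1056 / 0.018² = 2.0736 × 0.1056 / 0.000324 ≈ 675.84.
Rounding up gives n = 676.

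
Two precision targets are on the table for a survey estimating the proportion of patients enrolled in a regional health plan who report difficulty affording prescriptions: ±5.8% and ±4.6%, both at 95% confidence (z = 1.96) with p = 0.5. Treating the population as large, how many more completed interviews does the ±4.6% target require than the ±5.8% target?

At ±5.8%: n = 1.96² × 0.2500 / 0.058² ≈ 285.49 → 286.
At ±4.6%: n = 1.96² × 0.2500 / 0.046² ≈ 453.88 → 454.
Additional respondents: 454 − 286 = 168.

168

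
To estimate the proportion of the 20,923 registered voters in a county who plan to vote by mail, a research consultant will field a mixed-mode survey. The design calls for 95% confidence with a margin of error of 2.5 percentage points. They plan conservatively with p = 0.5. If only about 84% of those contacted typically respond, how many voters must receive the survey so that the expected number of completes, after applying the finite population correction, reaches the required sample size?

1705

For 95% confidence, z = 1.960.
Completed interviews needed (unadjusted): n₀ = 1.960² × 0.2500 / 0.025² ≈ 1536.64 → 1537.
FPC for N = 20,923: n = 1537 / (1 + 1536/20923) = 1537 / 1.0734 ≈ 1431.88 → 1432.
At an 84% response rate, contacts needed = 1432 / 0.84 ≈ 1704.76 → 1705.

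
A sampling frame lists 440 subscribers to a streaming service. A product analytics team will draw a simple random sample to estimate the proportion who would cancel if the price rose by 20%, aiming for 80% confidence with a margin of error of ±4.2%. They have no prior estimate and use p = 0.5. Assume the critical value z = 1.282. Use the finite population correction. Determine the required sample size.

153

Unadjusted: n₀ = 1.282² × 0.50 × 0.50 / 0.042² ≈ 232.93, so n₀ = 233.
Finite population correction with N = 440: n = n₀ / (1 + (n₀−1)/N) = 233 / (1 + 232/440) = 233 / 1.5273 ≈ 152.56.
Rounding up, n = 153.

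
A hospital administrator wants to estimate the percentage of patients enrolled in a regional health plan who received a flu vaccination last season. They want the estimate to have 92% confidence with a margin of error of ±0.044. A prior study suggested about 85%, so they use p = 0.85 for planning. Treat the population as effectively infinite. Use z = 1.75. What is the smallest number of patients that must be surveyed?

202

With p = 0.85, p(1−p) = 0.1275.
n = z²·p(1−p)/E² = 1.75² × 0.1275 / 0.044² = 3.0625 × 0.1275 / 0.001936 ≈ 201.69.
Rounding up gives n = 202.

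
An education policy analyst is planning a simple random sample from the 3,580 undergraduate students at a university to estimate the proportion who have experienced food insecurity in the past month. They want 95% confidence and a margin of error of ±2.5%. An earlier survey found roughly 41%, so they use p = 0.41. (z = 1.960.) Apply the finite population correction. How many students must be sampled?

Unadjusted: n₀ = 1.960² × 0.41 × 0.59 / 0.025² ≈ 1486.85, so n₀ = 1487.
Finite population correction with N = 3,580: n = n₀ / (1 + (n₀−1)/N) = 1487 / (1 + 1486/3580) = 1487 / 1.4151 ≈ 1050.82.
Rounding up, n = 1051.

1051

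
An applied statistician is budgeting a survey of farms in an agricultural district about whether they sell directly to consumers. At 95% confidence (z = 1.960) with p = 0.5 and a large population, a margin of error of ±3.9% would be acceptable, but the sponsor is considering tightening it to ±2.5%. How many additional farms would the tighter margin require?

At ±3.9%: n = 1.960² × 0.2500 / 0.039² ≈ 631.43 → 632.
At ±2.5%: n = 1.960² × 0.2500 / 0.025² ≈ 1536.64 → 1537.
Additional respondents: 1537 − 632 = 905.

905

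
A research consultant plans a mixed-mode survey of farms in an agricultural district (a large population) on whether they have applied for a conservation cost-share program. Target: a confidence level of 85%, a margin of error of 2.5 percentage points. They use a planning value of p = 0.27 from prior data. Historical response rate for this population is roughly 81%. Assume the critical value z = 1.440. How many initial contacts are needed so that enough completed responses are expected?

Completed interviews needed: n₀ = 1.440² × 0.1971 / 0.025² ≈ 653.93 → 654.
At an 81% response rate, contacts needed = 654 / 0.81 ≈ 807.41 → 808.

808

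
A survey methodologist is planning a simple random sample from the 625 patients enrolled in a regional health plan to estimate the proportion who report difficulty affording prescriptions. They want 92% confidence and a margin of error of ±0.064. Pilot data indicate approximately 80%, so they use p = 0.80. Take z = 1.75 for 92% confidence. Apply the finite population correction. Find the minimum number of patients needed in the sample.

101

Unadjusted: n₀ = 1.75² × 0.80 × 0.20 / 0.064² ≈ 119.63, so n₀ = 120.
Finite population correction with N = 625: n = n₀ / (1 + (n₀−1)/N) = 120 / (1 + 119/625) = 120 / 1.1904 ≈ 100.81.
Rounding up, n = 101.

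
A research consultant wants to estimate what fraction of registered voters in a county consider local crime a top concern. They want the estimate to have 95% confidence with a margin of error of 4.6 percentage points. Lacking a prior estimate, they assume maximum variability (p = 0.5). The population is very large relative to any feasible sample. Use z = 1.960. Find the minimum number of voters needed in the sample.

454

With p = 0.5, p(1−p) = 0.25.
n = z²·p(1−p)/E² = 1.960² × 0.2500 / 0.046² = 3.8416 × 0.2500 / 0.002116 ≈ 453.88.
Rounding up gives n = 454.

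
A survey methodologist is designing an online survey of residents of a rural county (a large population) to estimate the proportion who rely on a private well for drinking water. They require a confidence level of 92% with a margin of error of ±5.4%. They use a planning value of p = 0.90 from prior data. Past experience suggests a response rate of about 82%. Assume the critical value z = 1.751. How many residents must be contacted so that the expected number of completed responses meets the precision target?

Completed interviews needed: n₀ = 1.751² × 0.0900 / 0.054² ≈ 94.63 → 95.
At an 82% response rate, contacts needed = 95 / 0.82 ≈ 115.85 → 116.

116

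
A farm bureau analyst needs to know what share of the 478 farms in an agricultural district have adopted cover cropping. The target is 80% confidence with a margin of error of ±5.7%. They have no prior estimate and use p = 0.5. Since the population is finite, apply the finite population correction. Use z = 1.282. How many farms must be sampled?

Unadjusted: n₀ = 1.282² × 0.50 × 0.50 / 0.057² ≈ 126.46, so n₀ = 127.
Finite population correction with N = 478: n = n₀ / (1 + (n₀−1)/N) = 127 / (1 + 126/478) = 127 / 1.2636 ≈ 100.51.
Rounding up, n = 101.

101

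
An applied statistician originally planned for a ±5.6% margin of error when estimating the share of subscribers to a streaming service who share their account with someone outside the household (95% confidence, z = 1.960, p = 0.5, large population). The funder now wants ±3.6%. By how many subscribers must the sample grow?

435

At ±5.6%: n = 1.960² × 0.2500 / 0.056² ≈ 306.25 → 307.
At ±3.6%: n = 1.960² × 0.2500 / 0.036² ≈ 741.05 → 742.
Additional respondents: 742 − 307 = 435.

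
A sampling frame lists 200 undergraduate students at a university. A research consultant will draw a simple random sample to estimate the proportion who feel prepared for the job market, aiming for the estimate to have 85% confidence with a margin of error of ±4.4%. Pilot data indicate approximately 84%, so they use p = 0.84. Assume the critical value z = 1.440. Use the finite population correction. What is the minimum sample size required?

84

Unadjusted: n₀ = 1.440² × 0.84 × 0.16 / 0.044² ≈ 143.95, so n₀ = 144.
Finite population correction with N = 200: n = n₀ / (1 + (n₀−1)/N) = 144 / (1 + 143/200) = 144 / 1.7150 ≈ 83.97.
Rounding up, n = 84.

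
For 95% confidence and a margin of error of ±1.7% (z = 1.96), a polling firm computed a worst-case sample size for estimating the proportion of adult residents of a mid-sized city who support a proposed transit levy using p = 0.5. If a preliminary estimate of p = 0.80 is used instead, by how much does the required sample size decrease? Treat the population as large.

Conservative (p = 0.5): n = 1.96² × 0.25 / 0.017² ≈ 3323.18 → 3324.
Using p = 0.80: p(1−p) = 0.1600, so n = 1.96² × 0.1600 / 0.017² ≈ 2126.84 → 2127.
Reduction: 3324 − 2127 = 1197.

1197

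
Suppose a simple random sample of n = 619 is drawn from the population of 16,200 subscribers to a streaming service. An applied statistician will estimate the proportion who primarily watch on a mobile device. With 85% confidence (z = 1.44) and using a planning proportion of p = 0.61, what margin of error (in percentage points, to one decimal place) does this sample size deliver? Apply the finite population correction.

Finite-population factor: (N−n)/(N−1) = (16200−619)/(16200−1) = 0.9618.
SE(p̂) = √[p(1−p)/n · (N−n)/(N−1)] = √[0.2379/619 × 0.9618] = 0.01923.
E = z × SE = 1.44 × 0.01923 = 0.02769 ≈ 2.8 percentage points.

2.8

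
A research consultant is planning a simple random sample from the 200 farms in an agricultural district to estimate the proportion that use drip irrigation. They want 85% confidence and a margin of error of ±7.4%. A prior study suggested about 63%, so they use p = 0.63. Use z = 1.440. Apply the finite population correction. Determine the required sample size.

62

Unadjusted: n₀ = 1.440² × 0.63 × 0.37 / 0.074² ≈ 88.27, so n₀ = 89.
Finite population correction with N = 200: n = n₀ / (1 + (n₀−1)/N) = 89 / (1 + 88/200) = 89 / 1.4400 ≈ 61.81.
Rounding up, n = 62.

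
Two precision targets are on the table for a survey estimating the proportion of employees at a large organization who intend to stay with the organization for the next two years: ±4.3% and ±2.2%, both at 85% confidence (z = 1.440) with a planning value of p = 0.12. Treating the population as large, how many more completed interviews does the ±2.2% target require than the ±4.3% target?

At ±4.3%: n = 1.440² × 0.1056 / 0.043² ≈ 118.43 → 119.
At ±2.2%: n = 1.440² × 0.1056 / 0.022² ≈ 452.42 → 453.
Additional respondents: 453 − 119 = 334.

334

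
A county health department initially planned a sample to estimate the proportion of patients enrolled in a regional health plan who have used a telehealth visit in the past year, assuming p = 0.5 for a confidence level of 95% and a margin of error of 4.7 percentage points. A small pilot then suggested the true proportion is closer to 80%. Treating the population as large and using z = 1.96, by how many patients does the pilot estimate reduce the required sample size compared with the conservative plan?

Conservative (p = 0.5): n = 1.96² × 0.25 / 0.047² ≈ 434.77 → 435.
Using p = 0.80: p(1−p) = 0.1600, so n = 1.96² × 0.1600 / 0.047² ≈ 278.25 → 279.
Reduction: 435 − 279 = 156.

156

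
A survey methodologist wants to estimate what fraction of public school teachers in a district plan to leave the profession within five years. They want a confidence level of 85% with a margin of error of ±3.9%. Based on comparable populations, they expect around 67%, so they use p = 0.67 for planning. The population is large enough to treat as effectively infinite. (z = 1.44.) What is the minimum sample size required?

With p = 0.67, p(1−p) = 0.2211.
n = z²·p(1−p)/E² = 1.44² × 0.2211 / 0.039² = 2.0736 × 0.2211 / 0.001521 ≈ 301.43.
Rounding up gives n = 302.

302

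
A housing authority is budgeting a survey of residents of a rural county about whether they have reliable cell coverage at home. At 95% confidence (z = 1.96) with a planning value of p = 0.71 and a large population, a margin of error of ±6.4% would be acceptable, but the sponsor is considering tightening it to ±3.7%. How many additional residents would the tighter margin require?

At ±6.4%: n = 1.96² × 0.2059 / 0.064² ≈ 193.11 → 194.
At ±3.7%: n = 1.96² × 0.2059 / 0.037² ≈ 577.78 → 578.
Additional respondents: 578 − 194 = 384.

384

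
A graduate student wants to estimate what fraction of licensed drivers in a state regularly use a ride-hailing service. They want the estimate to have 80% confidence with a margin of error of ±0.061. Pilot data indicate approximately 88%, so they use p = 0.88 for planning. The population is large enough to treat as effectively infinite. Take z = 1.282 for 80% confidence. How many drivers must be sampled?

47

With p = 0.88, p(1−p) = 0.1056.
n = z²·p(1−p)/E² = 1.282² × 0.1056 / 0.061² = 1.6435 × 0.1056 / 0.003721 ≈ 46.64.
Rounding up gives n = 47.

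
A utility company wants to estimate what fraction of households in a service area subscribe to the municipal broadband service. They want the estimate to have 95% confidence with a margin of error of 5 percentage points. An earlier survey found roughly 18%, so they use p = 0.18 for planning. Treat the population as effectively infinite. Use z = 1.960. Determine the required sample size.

With p = 0.18, p(1−p) = 0.1476.
n = z²·p(1−p)/E² = 1.960² × 0.1476 / 0.050² = 3.8416 × 0.1476 / 0.002500 ≈ 226.81.
Rounding up gives n = 227.

227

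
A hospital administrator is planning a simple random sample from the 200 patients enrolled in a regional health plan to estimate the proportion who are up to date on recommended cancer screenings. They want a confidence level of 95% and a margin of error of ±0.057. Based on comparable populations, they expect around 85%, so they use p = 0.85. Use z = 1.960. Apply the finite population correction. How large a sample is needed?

87

Unadjusted: n₀ = 1.960² × 0.85 × 0.15 / 0.057² ≈ 150.76, so n₀ = 151.
Finite population correction with N = 200: n = n₀ / (1 + (n₀−1)/N) = 151 / (1 + 150/200) = 151 / 1.7500 ≈ 86.29.
Rounding up, n = 87.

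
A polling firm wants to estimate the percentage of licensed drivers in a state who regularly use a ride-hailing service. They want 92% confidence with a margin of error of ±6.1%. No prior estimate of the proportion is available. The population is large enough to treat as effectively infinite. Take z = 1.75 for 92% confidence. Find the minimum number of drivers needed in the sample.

With no prior estimate, use p = 0.5, giving p(1−p) = 0.25.
n = z²·p(1−p)/E² = 1.75² × 0.2500 / 0.061² = 3.0625 × 0.2500 / 0.003721 ≈ 205.76.
Rounding up gives n = 206.

206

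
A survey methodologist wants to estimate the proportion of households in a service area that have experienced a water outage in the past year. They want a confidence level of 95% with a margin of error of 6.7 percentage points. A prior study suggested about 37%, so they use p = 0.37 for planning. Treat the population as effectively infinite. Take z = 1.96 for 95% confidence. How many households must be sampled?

200

With p = 0.37, p(1−p) = 0.2331.
n = z²·p(1−p)/E² = 1.96² × 0.2331 / 0.067² = 3.8416 × 0.2331 / 0.004489 ≈ 199.48.
Rounding up gives n = 200.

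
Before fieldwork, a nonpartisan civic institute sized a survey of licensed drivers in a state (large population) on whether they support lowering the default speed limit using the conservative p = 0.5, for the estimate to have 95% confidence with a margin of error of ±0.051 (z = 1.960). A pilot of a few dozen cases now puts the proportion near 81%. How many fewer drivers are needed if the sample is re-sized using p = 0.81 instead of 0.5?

142

Conservative (p = 0.5): n = 1.960² × 0.25 / 0.051² ≈ 369.24 → 370.
Using p = 0.81: p(1−p) = 0.1539, so n = 1.960² × 0.1539 / 0.051² ≈ 227.31 → 228.
Reduction: 370 − 228 = 142.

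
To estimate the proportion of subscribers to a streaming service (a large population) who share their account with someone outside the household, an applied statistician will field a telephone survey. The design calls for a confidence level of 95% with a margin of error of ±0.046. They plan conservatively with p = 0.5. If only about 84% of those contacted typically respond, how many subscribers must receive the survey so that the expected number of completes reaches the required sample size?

For 95% confidence, z = 1.960.
Completed interviews needed: n₀ = 1.960² × 0.2500 / 0.046² ≈ 453.88 → 454.
At an 84% response rate, contacts needed = 454 / 0.84 ≈ 540.48 → 541.

541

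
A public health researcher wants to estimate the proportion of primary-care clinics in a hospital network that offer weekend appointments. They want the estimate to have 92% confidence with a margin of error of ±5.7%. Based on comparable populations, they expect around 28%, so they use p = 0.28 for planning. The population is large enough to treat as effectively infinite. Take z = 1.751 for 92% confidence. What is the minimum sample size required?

191

With p = 0.28, p(1−p) = 0.2016.
n = z²·p(1−p)/E² = 1.751² × 0.2016 / 0.057² = 3.0660 × 0.2016 / 0.003249 ≈ 190.24.
Rounding up gives n = 191.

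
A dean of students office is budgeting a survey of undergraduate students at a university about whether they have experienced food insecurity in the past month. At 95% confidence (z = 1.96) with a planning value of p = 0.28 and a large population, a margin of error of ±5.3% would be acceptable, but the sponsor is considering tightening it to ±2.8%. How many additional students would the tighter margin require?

At ±5.3%: n = 1.96² × 0.2016 / 0.053² ≈ 275.71 → 276.
At ±2.8%: n = 1.96² × 0.2016 / 0.028² ≈ 987.84 → 988.
Additional respondents: 988 − 276 = 712.

712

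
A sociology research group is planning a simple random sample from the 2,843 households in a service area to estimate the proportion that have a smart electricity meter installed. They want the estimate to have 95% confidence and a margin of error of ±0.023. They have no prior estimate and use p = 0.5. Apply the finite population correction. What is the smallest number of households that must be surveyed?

For 95% confidence, z = 1.96.
Unadjusted: n₀ = 1.96² × 0.50 × 0.50 / 0.023² ≈ 1815.50, so n₀ = 1816.
Finite population correction with N = 2,843: n = n₀ / (1 + (n₀−1)/N) = 1816 / (1 + 1815/2843) = 1816 / 1.6384 ≈ 1108.39.
Rounding up, n = 1109.

1109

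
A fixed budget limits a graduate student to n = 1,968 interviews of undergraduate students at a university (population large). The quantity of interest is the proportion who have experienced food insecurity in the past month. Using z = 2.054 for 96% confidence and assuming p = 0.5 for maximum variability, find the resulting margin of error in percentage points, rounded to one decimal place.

2.3

SE(p̂) = √[p(1−p)/n] = √[0.2500/1968] = 0.01127.
E = z × SE = 2.054 × 0.01127 = 0.02315, or 2.3 percentage points.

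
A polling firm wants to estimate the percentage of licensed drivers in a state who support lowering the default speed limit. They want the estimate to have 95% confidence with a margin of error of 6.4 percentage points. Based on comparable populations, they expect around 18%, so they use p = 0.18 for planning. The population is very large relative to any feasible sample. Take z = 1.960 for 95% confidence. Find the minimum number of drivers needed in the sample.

139

With p = 0.18, p(1−p) = 0.1476.
n = z²·p(1−p)/E² = 1.960² × 0.1476 / 0.064² = 3.8416 × 0.1476 / 0.004096 ≈ 138.43.
Rounding up gives n = 139.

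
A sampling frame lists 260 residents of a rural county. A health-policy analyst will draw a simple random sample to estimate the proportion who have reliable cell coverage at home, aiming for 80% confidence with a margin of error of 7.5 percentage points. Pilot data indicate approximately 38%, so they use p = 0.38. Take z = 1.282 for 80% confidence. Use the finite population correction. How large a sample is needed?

55

Unadjusted: n₀ = 1.282² × 0.38 × 0.62 / 0.075² ≈ 68.84, so n₀ = 69.
Finite population correction with N = 260: n = n₀ / (1 + (n₀−1)/N) = 69 / (1 + 68/260) = 69 / 1.2615 ≈ 54.70.
Rounding up, n = 55.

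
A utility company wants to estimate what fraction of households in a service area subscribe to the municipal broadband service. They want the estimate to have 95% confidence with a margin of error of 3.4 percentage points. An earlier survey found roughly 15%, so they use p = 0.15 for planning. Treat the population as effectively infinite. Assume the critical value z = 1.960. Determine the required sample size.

424

With p = 0.15, p(1−p) = 0.1275.
n = z²·p(1−p)/E² = 1.960² × 0.1275 / 0.034² = 3.8416 × 0.1275 / 0.001156 ≈ 423.71.
Rounding up gives n = 424.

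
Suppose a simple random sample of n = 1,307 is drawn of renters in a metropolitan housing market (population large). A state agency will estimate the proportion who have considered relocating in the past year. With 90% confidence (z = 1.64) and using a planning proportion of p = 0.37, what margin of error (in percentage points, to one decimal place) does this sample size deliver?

SE(p̂) = √[p(1−p)/n] = √[0.2331/1307] = 0.01335.
E = z × SE = 1.64 × 0.01335 = 0.02190, or 2.2 percentage points.

2.2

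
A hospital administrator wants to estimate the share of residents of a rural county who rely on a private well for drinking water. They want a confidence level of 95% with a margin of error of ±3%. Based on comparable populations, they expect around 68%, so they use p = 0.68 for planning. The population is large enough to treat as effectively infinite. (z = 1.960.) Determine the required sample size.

With p = 0.68, p(1−p) = 0.2176.
n = z²·p(1−p)/E² = 1.960² × 0.2176 / 0.030² = 3.8416 × 0.2176 / 0.000900 ≈ 928.81.
Rounding up gives n = 929.

929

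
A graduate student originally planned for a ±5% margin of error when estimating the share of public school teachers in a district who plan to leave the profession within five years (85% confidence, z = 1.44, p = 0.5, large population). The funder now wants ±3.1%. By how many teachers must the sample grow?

332

At ±5%: n = 1.44² × 0.2500 / 0.050² ≈ 207.36 → 208.
At ±3.1%: n = 1.44² × 0.2500 / 0.031² ≈ 539.44 → 540.
Additional respondents: 540 − 208 = 332.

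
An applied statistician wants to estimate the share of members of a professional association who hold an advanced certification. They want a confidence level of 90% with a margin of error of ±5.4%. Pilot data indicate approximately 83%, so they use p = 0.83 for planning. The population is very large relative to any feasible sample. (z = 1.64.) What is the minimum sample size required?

131

With p = 0.83, p(1−p) = 0.1411.
n = z²·p(1−p)/E² = 1.64² × 0.1411 / 0.054² = 2.6896 × 0.1411 / 0.002916 ≈ 130.14.
Rounding up gives n = 131.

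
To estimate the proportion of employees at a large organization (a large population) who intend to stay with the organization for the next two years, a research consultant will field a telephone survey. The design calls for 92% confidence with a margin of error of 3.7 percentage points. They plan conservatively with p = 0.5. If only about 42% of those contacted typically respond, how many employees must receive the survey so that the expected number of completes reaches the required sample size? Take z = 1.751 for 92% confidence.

1334

Completed interviews needed: n₀ = 1.751² × 0.2500 / 0.037² ≈ 559.90 → 560.
At a 42% response rate, contacts needed = 560 / 0.42 ≈ 1333.33 → 1334.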